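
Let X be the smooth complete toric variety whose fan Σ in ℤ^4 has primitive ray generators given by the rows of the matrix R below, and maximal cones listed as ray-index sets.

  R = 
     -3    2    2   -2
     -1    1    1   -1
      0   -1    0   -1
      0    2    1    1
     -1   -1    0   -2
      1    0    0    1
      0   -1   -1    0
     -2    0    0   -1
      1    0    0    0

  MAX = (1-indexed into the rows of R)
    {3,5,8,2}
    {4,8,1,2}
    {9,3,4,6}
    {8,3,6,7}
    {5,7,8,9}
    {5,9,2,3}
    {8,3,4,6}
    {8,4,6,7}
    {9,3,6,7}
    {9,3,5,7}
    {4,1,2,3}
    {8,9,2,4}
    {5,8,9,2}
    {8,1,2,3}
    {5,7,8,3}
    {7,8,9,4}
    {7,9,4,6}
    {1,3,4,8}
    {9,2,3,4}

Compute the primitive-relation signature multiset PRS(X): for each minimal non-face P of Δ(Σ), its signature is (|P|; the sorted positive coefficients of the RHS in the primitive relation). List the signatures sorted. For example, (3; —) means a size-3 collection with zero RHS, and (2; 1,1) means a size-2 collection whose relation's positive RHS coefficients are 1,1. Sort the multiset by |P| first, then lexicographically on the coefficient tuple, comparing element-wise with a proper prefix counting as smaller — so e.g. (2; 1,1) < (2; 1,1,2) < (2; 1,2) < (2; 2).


Primitive collections (12):

  P={4,5}:  v_{4} + v_{5} = v_{2}  →  sig = (2; 1)
  P={5,6}:  v_{5} + v_{6} = v_{3}  →  sig = (2; 1)
  P={1,7}:  v_{1} + v_{7} = v_{2} + v_{8}  →  sig = (2; 1,1)
  P={2,6}:  v_{2} + v_{6} = v_{3} + v_{4}  →  sig = (2; 1,1)
  P={2,7}:  v_{2} + v_{7} = v_{8} + v_{9}  →  sig = (2; 1,1)
  P={1,5}:  v_{1} + v_{5} = 2·v_{2} + v_{3} + v_{8}  →  sig = (2; 1,1,2)
  P={1,6}:  v_{1} + v_{6} = 2·v_{3} + 2·v_{4} + v_{8}  →  sig = (2; 1,2,2)
  P={1,9}:  v_{1} + v_{9} = 2·v_{2}  →  sig = (2; 2)
  P={3,4,7}:  v_{3} + v_{4} + v_{7} = 0  →  sig = (3; —)
  P={6,8,9}:  v_{6} + v_{8} + v_{9} = 0  →  sig = (3; —)
  P={3,8,9}:  v_{3} + v_{8} + v_{9} = v_{5}  →  sig = (3; 1)
  P={2,3,4,8}:  v_{2} + v_{3} + v_{4} + v_{8} = v_{1}  →  sig = (4; 1)

Sorted signature multiset PRS(X):
    (2; 1)
    (2; 1)
    (2; 1,1)
    (2; 1,1)
    (2; 1,1)
    (2; 1,1,2)
    (2; 1,2,2)
    (2; 2)
    (3; —)
    (3; —)
    (3; 1)
    (4; 1)


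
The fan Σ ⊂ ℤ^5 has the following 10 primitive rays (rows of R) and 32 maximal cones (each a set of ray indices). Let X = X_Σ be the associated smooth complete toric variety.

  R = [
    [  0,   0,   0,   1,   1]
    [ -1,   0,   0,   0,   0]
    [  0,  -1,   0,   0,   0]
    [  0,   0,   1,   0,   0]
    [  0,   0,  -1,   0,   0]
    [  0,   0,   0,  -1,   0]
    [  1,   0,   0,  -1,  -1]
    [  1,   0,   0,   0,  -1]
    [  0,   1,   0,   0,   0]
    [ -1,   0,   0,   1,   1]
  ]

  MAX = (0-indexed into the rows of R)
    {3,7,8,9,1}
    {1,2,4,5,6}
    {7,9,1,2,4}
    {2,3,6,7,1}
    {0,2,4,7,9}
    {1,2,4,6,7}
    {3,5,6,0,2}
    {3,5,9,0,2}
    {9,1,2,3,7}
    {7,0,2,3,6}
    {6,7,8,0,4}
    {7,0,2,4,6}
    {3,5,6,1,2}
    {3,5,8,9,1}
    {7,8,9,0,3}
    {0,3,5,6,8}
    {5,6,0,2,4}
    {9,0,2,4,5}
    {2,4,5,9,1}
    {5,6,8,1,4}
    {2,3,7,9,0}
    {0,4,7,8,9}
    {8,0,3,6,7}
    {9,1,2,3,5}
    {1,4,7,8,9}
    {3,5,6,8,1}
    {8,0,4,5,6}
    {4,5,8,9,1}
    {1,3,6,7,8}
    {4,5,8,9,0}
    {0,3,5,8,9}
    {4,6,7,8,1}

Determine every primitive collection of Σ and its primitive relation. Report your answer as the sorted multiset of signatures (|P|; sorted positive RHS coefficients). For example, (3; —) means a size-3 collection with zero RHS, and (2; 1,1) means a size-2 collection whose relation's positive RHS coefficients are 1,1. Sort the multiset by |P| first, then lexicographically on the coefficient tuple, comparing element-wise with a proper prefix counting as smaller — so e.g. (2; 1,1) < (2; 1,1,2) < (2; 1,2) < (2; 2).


Σ has 5 primitive collections:

  • {2,8}:  v_{2} + v_{8} = 0 ; sig = (2; —)
  • {3,4}:  v_{3} + v_{4} = 0 ; sig = (2; —)
  • {6,9}:  v_{6} + v_{9} = 0 ; sig = (2; —)
  • {0,1}:  v_{0} + v_{1} = v_{9} ; sig = (2; 1)
  • {5,7}:  v_{5} + v_{7} = v_{6} ; sig = (2; 1)

Sorted signature multiset PRS(X):
[(2; —), (2; —), (2; —), (2; 1), (2; 1)]


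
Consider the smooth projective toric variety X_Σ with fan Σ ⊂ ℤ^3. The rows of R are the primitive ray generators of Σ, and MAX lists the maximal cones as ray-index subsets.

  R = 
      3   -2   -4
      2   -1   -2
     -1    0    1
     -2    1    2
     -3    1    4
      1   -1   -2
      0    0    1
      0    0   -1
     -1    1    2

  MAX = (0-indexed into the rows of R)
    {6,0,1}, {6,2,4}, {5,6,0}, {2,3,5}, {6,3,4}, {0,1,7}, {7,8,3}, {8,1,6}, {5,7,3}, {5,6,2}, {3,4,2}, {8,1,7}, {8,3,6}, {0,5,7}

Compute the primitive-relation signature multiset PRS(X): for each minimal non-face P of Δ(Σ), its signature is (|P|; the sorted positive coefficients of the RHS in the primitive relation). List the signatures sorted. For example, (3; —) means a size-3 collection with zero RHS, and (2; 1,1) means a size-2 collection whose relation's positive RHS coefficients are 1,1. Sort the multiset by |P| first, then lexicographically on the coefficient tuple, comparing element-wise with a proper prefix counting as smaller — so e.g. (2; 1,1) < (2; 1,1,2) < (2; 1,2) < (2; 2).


17 collections generate NE(X_Σ); each relation:

  • {1,3}:  v_{1} + v_{3} = 0 ; sig = (2; —)
  • {5,8}:  v_{5} + v_{8} = 0 ; sig = (2; —)
  • {6,7}:  v_{6} + v_{7} = 0 ; sig = (2; —)
  • {0,3}:  v_{0} + v_{3} = v_{5} ; sig = (2; 1)
  • {0,8}:  v_{0} + v_{8} = v_{1} ; sig = (2; 1)
  • {1,5}:  v_{1} + v_{5} = v_{0} ; sig = (2; 1)
  • {1,2}:  v_{1} + v_{2} = v_{5} + v_{6} ; sig = (2; 1,1)
  • {1,4}:  v_{1} + v_{4} = v_{2} + v_{6} ; sig = (2; 1,1)
  • {2,7}:  v_{2} + v_{7} = v_{3} + v_{5} ; sig = (2; 1,1)
  • {2,8}:  v_{2} + v_{8} = v_{3} + v_{6} ; sig = (2; 1,1)
  • {4,7}:  v_{4} + v_{7} = v_{2} + v_{3} ; sig = (2; 1,1)
  • {0,4}:  v_{0} + v_{4} = v_{2} + v_{5} + v_{6} ; sig = (2; 1,1,1)
  • {0,2}:  v_{0} + v_{2} = 2·v_{5} + v_{6} ; sig = (2; 1,2)
  • {4,5}:  v_{4} + v_{5} = 2·v_{2} ; sig = (2; 2)
  • {4,8}:  v_{4} + v_{8} = 2·v_{3} + 2·v_{6} ; sig = (2; 2,2)
  • {2,3,6}:  v_{2} + v_{3} + v_{6} = v_{4} ; sig = (3; 1)
  • {3,5,6}:  v_{3} + v_{5} + v_{6} = v_{2} ; sig = (3; 1)

Sorted signature multiset PRS(X):
[(2; —), (2; —), (2; —), (2; 1), (2; 1), (2; 1), (2; 1,1), (2; 1,1), (2; 1,1), (2; 1,1), (2; 1,1), (2; 1,1,1), (2; 1,2), (2; 2), (2; 2,2), (3; 1), (3; 1)]


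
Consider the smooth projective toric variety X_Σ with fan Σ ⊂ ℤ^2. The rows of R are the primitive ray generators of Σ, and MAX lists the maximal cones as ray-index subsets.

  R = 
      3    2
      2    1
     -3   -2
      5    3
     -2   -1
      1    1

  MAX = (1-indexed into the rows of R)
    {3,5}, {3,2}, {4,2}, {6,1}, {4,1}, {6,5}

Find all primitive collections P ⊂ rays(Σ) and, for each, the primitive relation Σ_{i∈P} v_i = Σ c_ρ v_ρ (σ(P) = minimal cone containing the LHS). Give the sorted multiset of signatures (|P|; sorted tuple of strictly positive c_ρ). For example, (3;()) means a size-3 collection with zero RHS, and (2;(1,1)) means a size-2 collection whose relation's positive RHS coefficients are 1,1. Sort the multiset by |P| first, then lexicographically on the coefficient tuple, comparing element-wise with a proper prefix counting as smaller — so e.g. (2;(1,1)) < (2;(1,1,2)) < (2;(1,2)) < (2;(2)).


Minimal non-faces — 9 found among 6 rays, 6 max cones:

  P = {1,3}:  v_{1} + v_{3} = 0 ; sig = (2;())
  P = {2,5}:  v_{2} + v_{5} = 0 ; sig = (2;())
  P = {1,2}:  v_{1} + v_{2} = v_{4} ; sig = (2;(1))
  P = {1,5}:  v_{1} + v_{5} = v_{6} ; sig = (2;(1))
  P = {2,6}:  v_{2} + v_{6} = v_{1} ; sig = (2;(1))
  P = {3,4}:  v_{3} + v_{4} = v_{2} ; sig = (2;(1))
  P = {3,6}:  v_{3} + v_{6} = v_{5} ; sig = (2;(1))
  P = {4,5}:  v_{4} + v_{5} = v_{1} ; sig = (2;(1))
  P = {4,6}:  v_{4} + v_{6} = 2·v_{1} ; sig = (2;(2))

so the primitive-relation signature multiset is
    (2;())
    (2;())
    (2;(1))
    (2;(1))
    (2;(1))
    (2;(1))
    (2;(1))
    (2;(1))
    (2;(2))


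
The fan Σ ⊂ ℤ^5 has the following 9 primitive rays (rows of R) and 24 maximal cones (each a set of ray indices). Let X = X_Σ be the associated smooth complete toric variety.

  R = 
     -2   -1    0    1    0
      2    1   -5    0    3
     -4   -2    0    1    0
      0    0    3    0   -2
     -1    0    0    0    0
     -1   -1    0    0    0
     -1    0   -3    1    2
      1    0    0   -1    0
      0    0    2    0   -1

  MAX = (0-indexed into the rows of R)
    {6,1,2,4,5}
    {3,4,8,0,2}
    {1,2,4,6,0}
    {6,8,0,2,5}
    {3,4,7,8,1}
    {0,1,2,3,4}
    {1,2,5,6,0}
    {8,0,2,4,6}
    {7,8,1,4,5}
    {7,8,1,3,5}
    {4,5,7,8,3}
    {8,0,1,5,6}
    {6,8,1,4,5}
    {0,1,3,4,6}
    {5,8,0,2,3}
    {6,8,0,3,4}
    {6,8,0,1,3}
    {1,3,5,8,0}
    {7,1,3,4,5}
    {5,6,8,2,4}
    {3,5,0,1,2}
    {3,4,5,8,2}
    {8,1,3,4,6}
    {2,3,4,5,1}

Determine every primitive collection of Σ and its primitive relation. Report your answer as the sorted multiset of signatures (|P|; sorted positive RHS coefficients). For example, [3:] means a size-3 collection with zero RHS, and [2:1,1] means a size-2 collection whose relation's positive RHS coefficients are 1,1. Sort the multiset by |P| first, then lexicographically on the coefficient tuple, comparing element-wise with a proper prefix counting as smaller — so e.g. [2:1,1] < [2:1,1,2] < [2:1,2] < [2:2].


Primitive collections (9):

  P={0,7}:  v_{0} + v_{7} = v_{5}  so sig = [2:1]
  P={6,7}:  v_{6} + v_{7} = v_{1} + v_{4} + v_{5} + v_{8}  so sig = [2:1,1,1,1]
  P={2,7}:  v_{2} + v_{7} = v_{4} + 2·v_{5}  so sig = [2:1,2]
  P={0,4,5}:  v_{0} + v_{4} + v_{5} = v_{2}  so sig = [3:1]
  P={3,5,6}:  v_{3} + v_{5} + v_{6} = v_{0}  so sig = [3:1]
  P={1,2,8}:  v_{1} + v_{2} + v_{8} = v_{5} + v_{6}  so sig = [3:1,1]
  P={2,3,6}:  v_{2} + v_{3} + v_{6} = 2·v_{0} + v_{4}  so sig = [3:1,2]
  P={0,1,4,8}:  v_{0} + v_{1} + v_{4} + v_{8} = v_{6}  so sig = [4:1]
  P={1,3,4,5,8}:  v_{1} + v_{3} + v_{4} + v_{5} + v_{8} = 0  so sig = [5:]

so the primitive-relation signature multiset is
    [2:1]
    [2:1,1,1,1]
    [2:1,2]
    [3:1]
    [3:1]
    [3:1,1]
    [3:1,2]
    [4:1]
    [5:]


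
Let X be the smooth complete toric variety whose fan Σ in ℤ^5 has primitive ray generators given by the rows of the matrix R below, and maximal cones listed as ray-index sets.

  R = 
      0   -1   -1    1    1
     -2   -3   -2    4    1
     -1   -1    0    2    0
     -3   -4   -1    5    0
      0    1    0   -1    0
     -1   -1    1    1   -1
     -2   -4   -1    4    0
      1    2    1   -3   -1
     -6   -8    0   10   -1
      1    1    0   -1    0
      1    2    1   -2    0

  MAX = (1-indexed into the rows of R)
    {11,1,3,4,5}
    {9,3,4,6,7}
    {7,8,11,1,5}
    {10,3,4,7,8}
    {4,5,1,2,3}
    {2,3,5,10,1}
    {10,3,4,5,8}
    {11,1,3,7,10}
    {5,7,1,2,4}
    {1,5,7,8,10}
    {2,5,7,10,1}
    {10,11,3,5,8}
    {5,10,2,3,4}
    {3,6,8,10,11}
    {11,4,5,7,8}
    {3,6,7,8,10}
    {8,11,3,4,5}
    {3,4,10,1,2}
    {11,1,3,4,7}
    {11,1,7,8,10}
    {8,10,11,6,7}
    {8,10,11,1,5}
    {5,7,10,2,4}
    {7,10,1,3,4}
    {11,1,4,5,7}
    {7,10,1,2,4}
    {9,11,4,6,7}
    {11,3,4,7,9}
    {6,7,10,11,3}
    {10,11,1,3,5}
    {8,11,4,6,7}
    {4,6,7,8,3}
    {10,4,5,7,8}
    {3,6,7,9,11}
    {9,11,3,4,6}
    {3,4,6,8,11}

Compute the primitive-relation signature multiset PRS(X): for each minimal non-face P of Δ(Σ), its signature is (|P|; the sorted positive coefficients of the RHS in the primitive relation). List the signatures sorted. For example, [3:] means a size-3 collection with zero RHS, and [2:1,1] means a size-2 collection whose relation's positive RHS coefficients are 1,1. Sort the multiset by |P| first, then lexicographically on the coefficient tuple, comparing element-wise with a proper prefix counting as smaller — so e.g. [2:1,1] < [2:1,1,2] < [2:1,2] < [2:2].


20 minimal non-faces of Δ(Σ) (on 11 rays):

  • {2,6}:  v_{2} + v_{6} = v_{4}  so sig = [2:1]
  • {1,6}:  v_{1} + v_{6} = v_{7} + v_{11}  so sig = [2:1,1]
  • {2,11}:  v_{2} + v_{11} = v_{1} + v_{3} + v_{5}  so sig = [2:1,1,1]
  • {5,6}:  v_{5} + v_{6} = v_{4} + v_{8} + v_{11}  so sig = [2:1,1,1]
  • {2,9}:  v_{2} + v_{9} = v_{3} + 2·v_{4} + v_{7} + v_{11}  so sig = [2:1,1,1,2]
  • {2,8}:  v_{2} + v_{8} = 2·v_{5} + v_{7} + v_{10}  so sig = [2:1,1,2]
  • {5,9}:  v_{5} + v_{9} = 2·v_{4} + v_{6} + v_{11}  so sig = [2:1,1,2]
  • {9,10}:  v_{9} + v_{10} = 2·v_{3} + v_{6} + v_{7}  so sig = [2:1,1,2]
  • {1,9}:  v_{1} + v_{9} = v_{3} + v_{4} + 2·v_{7} + 2·v_{11}  so sig = [2:1,1,2,2]
  • {8,9}:  v_{8} + v_{9} = v_{4} + 2·v_{6}  so sig = [2:1,2]
  • {1,3,8}:  v_{1} + v_{3} + v_{8} = 0  so sig = [3:]
  • {3,5,7}:  v_{3} + v_{5} + v_{7} = v_{4}  so sig = [3:1]
  • {4,10,11}:  v_{4} + v_{10} + v_{11} = v_{3}  so sig = [3:1]
  • {1,4,8}:  v_{1} + v_{4} + v_{8} = v_{5} + v_{7}  so sig = [3:1,1]
  • {2,3,7}:  v_{2} + v_{3} + v_{7} = v_{1} + 2·v_{4} + v_{10}  so sig = [3:1,1,2]
  • {4,6,10}:  v_{4} + v_{6} + v_{10} = 2·v_{3} + v_{7} + v_{8}  so sig = [3:1,1,2]
  • {5,7,10,11}:  v_{5} + v_{7} + v_{10} + v_{11} = 0  so sig = [4:]
  • {1,4,5,10}:  v_{1} + v_{4} + v_{5} + v_{10} = v_{2}  so sig = [4:1]
  • {3,7,8,11}:  v_{3} + v_{7} + v_{8} + v_{11} = v_{6}  so sig = [4:1]
  • {3,4,6,7,11}:  v_{3} + v_{4} + v_{6} + v_{7} + v_{11} = v_{9}  so sig = [5:1]

Sorted signature multiset PRS(X):
{ [2:1],  [2:1,1],  [2:1,1,1] ×2,  [2:1,1,1,2],  [2:1,1,2] ×3,  [2:1,1,2,2],  [2:1,2],  [3:],  [3:1] ×2,  [3:1,1],  [3:1,1,2] ×2,  [4:],  [4:1] ×2,  [5:1] }


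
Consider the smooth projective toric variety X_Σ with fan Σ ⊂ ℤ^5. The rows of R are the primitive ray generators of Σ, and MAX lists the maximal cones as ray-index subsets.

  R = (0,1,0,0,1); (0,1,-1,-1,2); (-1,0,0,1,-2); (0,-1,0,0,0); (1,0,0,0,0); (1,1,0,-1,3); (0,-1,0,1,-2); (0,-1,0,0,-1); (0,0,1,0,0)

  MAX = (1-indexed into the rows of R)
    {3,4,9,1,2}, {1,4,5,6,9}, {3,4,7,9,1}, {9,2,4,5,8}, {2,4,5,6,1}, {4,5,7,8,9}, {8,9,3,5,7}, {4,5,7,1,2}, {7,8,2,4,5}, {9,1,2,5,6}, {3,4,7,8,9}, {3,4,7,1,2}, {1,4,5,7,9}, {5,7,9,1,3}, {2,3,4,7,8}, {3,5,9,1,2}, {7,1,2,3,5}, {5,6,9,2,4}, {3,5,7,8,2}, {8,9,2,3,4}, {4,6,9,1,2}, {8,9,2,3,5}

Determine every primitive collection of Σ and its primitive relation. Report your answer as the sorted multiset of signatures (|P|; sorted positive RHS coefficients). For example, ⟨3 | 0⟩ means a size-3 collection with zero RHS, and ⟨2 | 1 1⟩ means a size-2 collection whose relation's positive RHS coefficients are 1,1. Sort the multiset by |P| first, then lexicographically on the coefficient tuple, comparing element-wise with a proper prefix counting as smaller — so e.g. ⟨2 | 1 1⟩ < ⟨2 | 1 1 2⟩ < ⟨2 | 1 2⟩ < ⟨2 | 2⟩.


Primitive collections (7):

  P={1,8}:  v_{1} + v_{8} = 0  ⟹  sig = ⟨2 | 0⟩
  P={3,6}:  v_{3} + v_{6} = v_{1}  ⟹  sig = ⟨2 | 1⟩
  P={6,7}:  v_{6} + v_{7} = v_{1} + v_{4} + v_{5}  ⟹  sig = ⟨2 | 1 1 1⟩
  P={6,8}:  v_{6} + v_{8} = v_{2} + v_{4} + v_{5} + v_{9}  ⟹  sig = ⟨2 | 1 1 1 1⟩
  P={2,7,9}:  v_{2} + v_{7} + v_{9} = 0  ⟹  sig = ⟨3 | 0⟩
  P={3,4,5}:  v_{3} + v_{4} + v_{5} = v_{7}  ⟹  sig = ⟨3 | 1⟩
  P={1,2,4,5,9}:  v_{1} + v_{2} + v_{4} + v_{5} + v_{9} = v_{6}  ⟹  sig = ⟨5 | 1⟩

Sorted signature multiset PRS(X):
    ⟨2 | 0⟩
    ⟨2 | 1⟩
    ⟨2 | 1 1 1⟩
    ⟨2 | 1 1 1 1⟩
    ⟨3 | 0⟩
    ⟨3 | 1⟩
    ⟨5 | 1⟩


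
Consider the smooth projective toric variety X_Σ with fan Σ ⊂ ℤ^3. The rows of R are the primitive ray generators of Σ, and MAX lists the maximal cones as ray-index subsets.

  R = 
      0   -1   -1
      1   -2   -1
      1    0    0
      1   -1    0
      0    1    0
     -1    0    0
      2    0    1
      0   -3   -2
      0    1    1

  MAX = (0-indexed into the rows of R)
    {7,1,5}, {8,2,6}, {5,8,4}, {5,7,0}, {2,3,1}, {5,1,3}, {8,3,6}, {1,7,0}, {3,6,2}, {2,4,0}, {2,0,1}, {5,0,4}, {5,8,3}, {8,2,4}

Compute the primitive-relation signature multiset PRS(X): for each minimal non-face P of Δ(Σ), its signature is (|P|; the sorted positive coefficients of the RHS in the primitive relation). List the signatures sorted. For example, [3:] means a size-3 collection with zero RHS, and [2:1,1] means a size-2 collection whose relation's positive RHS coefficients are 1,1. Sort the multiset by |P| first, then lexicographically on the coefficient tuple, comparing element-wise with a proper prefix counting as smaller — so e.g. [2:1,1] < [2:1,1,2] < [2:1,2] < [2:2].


Minimal non-faces — 17 found among 9 rays, 14 max cones:

  • {0,8}:  v_{0} + v_{8} = 0  ⟹  sig = [2:]
  • {2,5}:  v_{2} + v_{5} = 0  ⟹  sig = [2:]
  • {0,3}:  v_{0} + v_{3} = v_{1}  ⟹  sig = [2:1]
  • {1,8}:  v_{1} + v_{8} = v_{3}  ⟹  sig = [2:1]
  • {3,4}:  v_{3} + v_{4} = v_{2}  ⟹  sig = [2:1]
  • {0,6}:  v_{0} + v_{6} = v_{2} + v_{3}  ⟹  sig = [2:1,1]
  • {1,4}:  v_{1} + v_{4} = v_{0} + v_{2}  ⟹  sig = [2:1,1]
  • {2,7}:  v_{2} + v_{7} = v_{0} + v_{1}  ⟹  sig = [2:1,1]
  • {5,6}:  v_{5} + v_{6} = v_{3} + v_{8}  ⟹  sig = [2:1,1]
  • {6,7}:  v_{6} + v_{7} = v_{1} + v_{3}  ⟹  sig = [2:1,1]
  • {7,8}:  v_{7} + v_{8} = v_{1} + v_{5}  ⟹  sig = [2:1,1]
  • {1,6}:  v_{1} + v_{6} = v_{2} + 2·v_{3}  ⟹  sig = [2:1,2]
  • {3,7}:  v_{3} + v_{7} = 2·v_{1} + v_{5}  ⟹  sig = [2:1,2]
  • {4,6}:  v_{4} + v_{6} = 2·v_{2} + v_{8}  ⟹  sig = [2:1,2]
  • {4,7}:  v_{4} + v_{7} = 2·v_{0}  ⟹  sig = [2:2]
  • {0,1,5}:  v_{0} + v_{1} + v_{5} = v_{7}  ⟹  sig = [3:1]
  • {2,3,8}:  v_{2} + v_{3} + v_{8} = v_{6}  ⟹  sig = [3:1]

Hence PRS(X_Σ) =
    |P|=2: 15 collections, coeffs (), (), (1), (1), (1), (1,1), (1,1), (1,1), (1,1), (1,1), (1,1), (1,2), (1,2), (1,2), (2)
    |P|=3: 2 collections, coeffs (1), (1)


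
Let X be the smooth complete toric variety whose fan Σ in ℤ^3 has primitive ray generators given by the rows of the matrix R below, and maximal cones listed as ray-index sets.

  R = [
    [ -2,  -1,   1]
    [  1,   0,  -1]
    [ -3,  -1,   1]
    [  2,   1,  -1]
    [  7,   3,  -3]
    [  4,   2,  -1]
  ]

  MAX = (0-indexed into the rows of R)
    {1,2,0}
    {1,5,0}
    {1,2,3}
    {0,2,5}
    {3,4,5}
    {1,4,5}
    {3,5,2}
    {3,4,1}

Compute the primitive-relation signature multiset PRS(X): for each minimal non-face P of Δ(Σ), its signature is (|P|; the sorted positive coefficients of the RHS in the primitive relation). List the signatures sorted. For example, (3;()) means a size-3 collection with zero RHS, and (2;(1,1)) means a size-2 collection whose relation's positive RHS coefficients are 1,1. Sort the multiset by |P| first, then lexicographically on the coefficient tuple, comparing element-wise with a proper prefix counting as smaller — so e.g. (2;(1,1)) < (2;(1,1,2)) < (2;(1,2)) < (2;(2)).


Primitive collections (5):

  P={0,3}:  v_{0} + v_{3} = 0  →  sig = (2;())
  P={0,4}:  v_{0} + v_{4} = v_{1} + v_{5}  →  sig = (2;(1,1))
  P={2,4}:  v_{2} + v_{4} = 2·v_{3}  →  sig = (2;(2))
  P={1,2,5}:  v_{1} + v_{2} + v_{5} = v_{3}  →  sig = (3;(1))
  P={1,3,5}:  v_{1} + v_{3} + v_{5} = v_{4}  →  sig = (3;(1))

Hence PRS(X_Σ) =
[(2;()), (2;(1,1)), (2;(2)), (3;(1)), (3;(1))]


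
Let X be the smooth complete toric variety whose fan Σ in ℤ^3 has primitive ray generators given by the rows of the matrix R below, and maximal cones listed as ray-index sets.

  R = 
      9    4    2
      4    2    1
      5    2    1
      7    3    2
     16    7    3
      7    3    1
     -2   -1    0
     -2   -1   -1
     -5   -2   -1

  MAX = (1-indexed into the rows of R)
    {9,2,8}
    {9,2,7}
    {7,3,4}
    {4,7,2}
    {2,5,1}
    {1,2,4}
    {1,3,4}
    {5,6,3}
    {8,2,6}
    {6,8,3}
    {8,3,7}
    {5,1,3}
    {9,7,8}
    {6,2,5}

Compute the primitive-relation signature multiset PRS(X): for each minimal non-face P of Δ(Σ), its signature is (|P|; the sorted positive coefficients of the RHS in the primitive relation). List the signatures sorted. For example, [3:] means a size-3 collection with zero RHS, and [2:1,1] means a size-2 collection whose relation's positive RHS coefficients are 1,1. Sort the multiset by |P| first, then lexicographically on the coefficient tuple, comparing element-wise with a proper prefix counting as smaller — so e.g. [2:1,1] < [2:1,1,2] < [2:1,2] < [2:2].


The 16 primitive collections of Σ (r=9, n=3):

  • {3,9}:  v_{3} + v_{9} = 0  ⟹  sig = [2:]
  • {1,6}:  v_{1} + v_{6} = v_{5}  ⟹  sig = [2:1]
  • {1,7}:  v_{1} + v_{7} = v_{4}  ⟹  sig = [2:1]
  • {1,8}:  v_{1} + v_{8} = v_{6}  ⟹  sig = [2:1]
  • {1,9}:  v_{1} + v_{9} = v_{2}  ⟹  sig = [2:1]
  • {2,3}:  v_{2} + v_{3} = v_{1}  ⟹  sig = [2:1]
  • {4,8}:  v_{4} + v_{8} = v_{3}  ⟹  sig = [2:1]
  • {6,7}:  v_{6} + v_{7} = v_{3}  ⟹  sig = [2:1]
  • {4,6}:  v_{4} + v_{6} = v_{1} + v_{3}  ⟹  sig = [2:1,1]
  • {4,9}:  v_{4} + v_{9} = v_{2} + v_{7}  ⟹  sig = [2:1,1]
  • {5,7}:  v_{5} + v_{7} = v_{1} + v_{3}  ⟹  sig = [2:1,1]
  • {5,9}:  v_{5} + v_{9} = v_{2} + v_{6}  ⟹  sig = [2:1,1]
  • {6,9}:  v_{6} + v_{9} = v_{2} + v_{8}  ⟹  sig = [2:1,1]
  • {4,5}:  v_{4} + v_{5} = 2·v_{1} + v_{3}  ⟹  sig = [2:1,2]
  • {5,8}:  v_{5} + v_{8} = 2·v_{6}  ⟹  sig = [2:2]
  • {2,7,8}:  v_{2} + v_{7} + v_{8} = 0  ⟹  sig = [3:]

Hence PRS(X_Σ) =
    |P|=2: 15 collections, coeffs (), (1), (1), (1), (1), (1), (1), (1), (1,1), (1,1), (1,1), (1,1), (1,1), (1,2), (2)
    |P|=3: 1 collection, coeffs ()


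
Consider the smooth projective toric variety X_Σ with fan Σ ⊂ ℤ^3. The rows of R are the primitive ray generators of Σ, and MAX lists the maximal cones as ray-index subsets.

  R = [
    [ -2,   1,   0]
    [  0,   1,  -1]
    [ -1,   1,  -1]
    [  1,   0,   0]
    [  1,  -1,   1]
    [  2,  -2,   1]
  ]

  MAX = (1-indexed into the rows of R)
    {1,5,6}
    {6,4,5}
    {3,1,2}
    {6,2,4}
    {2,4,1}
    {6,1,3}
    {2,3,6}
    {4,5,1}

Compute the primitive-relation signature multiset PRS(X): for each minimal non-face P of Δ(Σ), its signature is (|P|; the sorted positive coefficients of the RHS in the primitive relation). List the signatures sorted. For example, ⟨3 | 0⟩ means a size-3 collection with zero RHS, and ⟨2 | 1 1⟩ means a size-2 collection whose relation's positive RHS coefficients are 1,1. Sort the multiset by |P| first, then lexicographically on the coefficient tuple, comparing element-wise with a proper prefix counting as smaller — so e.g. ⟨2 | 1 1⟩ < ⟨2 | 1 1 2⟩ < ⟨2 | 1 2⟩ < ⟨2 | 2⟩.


Δ(Σ) — 6 vertices, 5 min non-faces:

  {3,5}:  v_{3} + v_{5} = 0  ⇒ sig = ⟨2 | 0⟩
  {2,5}:  v_{2} + v_{5} = v_{4}  ⇒ sig = ⟨2 | 1⟩
  {3,4}:  v_{3} + v_{4} = v_{2}  ⇒ sig = ⟨2 | 1⟩
  {1,2,6}:  v_{1} + v_{2} + v_{6} = 0  ⇒ sig = ⟨3 | 0⟩
  {1,4,6}:  v_{1} + v_{4} + v_{6} = v_{5}  ⇒ sig = ⟨3 | 1⟩

Sorted signature multiset PRS(X):
    |P|=2: 3 collections, coeffs (), (1), (1)
    |P|=3: 2 collections, coeffs (), (1)


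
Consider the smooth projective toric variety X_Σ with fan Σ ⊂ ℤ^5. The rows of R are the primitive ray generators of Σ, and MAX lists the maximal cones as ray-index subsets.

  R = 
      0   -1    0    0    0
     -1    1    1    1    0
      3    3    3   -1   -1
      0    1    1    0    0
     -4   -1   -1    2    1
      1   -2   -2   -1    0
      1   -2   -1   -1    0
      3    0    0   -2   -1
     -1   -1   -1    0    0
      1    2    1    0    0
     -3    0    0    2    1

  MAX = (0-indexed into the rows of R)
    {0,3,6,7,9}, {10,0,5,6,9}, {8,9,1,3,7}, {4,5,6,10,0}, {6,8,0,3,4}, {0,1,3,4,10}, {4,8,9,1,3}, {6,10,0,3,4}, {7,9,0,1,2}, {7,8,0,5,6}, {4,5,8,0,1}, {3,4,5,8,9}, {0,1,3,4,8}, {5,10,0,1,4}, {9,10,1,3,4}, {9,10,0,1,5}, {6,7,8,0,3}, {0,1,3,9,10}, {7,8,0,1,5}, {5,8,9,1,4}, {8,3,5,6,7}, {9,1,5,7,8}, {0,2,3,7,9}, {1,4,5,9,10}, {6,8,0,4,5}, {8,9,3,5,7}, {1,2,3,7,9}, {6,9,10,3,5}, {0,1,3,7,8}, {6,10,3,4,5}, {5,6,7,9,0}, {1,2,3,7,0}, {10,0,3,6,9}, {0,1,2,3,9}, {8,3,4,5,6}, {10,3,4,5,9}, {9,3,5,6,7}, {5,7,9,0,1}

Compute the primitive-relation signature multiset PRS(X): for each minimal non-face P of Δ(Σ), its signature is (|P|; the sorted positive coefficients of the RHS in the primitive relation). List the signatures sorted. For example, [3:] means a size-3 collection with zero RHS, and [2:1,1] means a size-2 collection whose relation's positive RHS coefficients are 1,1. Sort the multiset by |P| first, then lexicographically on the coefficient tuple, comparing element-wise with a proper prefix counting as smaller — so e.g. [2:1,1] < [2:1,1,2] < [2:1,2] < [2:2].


16 minimal non-faces of Δ(Σ) (on 11 rays):

  P={7,10}:  v_{7} + v_{10} = 0 — sig = [2:]
  P={1,6}:  v_{1} + v_{6} = v_{0} — sig = [2:1]
  P={4,7}:  v_{4} + v_{7} = v_{8} — sig = [2:1]
  P={8,10}:  v_{8} + v_{10} = v_{4} — sig = [2:1]
  P={2,4}:  v_{2} + v_{4} = v_{1} + v_{3} — sig = [2:1,1]
  P={2,5}:  v_{2} + v_{5} = v_{0} + v_{7} + v_{9} — sig = [2:1,1,1]
  P={2,8}:  v_{2} + v_{8} = v_{1} + v_{3} + v_{7} — sig = [2:1,1,1]
  P={2,10}:  v_{2} + v_{10} = v_{0} + v_{1} + v_{3} + v_{9} — sig = [2:1,1,1,1]
  P={2,6}:  v_{2} + v_{6} = 2·v_{0} + v_{3} + v_{7} + v_{9} — sig = [2:1,1,1,2]
  P={0,8,9}:  v_{0} + v_{8} + v_{9} = 0 — sig = [3:]
  P={1,3,5}:  v_{1} + v_{3} + v_{5} = 0 — sig = [3:]
  P={0,3,5}:  v_{0} + v_{3} + v_{5} = v_{6} — sig = [3:1]
  P={0,4,9}:  v_{0} + v_{4} + v_{9} = v_{10} — sig = [3:1]
  P={6,8,9}:  v_{6} + v_{8} + v_{9} = v_{3} + v_{5} — sig = [3:1,1]
  P={4,6,9}:  v_{4} + v_{6} + v_{9} = v_{3} + v_{5} + v_{10} — sig = [3:1,1,1]
  P={0,1,3,7,9}:  v_{0} + v_{1} + v_{3} + v_{7} + v_{9} = v_{2} — sig = [5:1]

Sorted signature multiset PRS(X):
    |P|=2: 9 collections, coeffs (), (1), (1), (1), (1,1), (1,1,1), (1,1,1), (1,1,1,1), (1,1,1,2)
    |P|=3: 6 collections, coeffs (), (), (1), (1), (1,1), (1,1,1)
    |P|=5: 1 collection, coeffs (1)


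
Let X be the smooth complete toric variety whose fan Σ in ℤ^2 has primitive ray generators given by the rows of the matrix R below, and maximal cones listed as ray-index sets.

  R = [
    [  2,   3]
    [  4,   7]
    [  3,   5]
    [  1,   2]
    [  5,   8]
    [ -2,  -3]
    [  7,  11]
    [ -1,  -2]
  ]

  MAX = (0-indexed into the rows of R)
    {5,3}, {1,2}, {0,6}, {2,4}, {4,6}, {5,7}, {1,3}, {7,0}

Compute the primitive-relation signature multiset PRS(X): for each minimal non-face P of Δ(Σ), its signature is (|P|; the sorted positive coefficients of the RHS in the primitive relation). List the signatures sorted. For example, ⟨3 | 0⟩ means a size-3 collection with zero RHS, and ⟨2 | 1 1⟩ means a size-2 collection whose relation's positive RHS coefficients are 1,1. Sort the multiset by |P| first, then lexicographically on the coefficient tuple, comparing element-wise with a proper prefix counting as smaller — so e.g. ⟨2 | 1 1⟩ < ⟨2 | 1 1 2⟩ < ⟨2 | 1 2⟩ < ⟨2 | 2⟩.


Σ has 20 primitive collections:

  P={0,5}:  v_{0} + v_{5} = 0 ; sig = ⟨2 | 0⟩
  P={3,7}:  v_{3} + v_{7} = 0 ; sig = ⟨2 | 0⟩
  P={0,2}:  v_{0} + v_{2} = v_{4} ; sig = ⟨2 | 1⟩
  P={0,3}:  v_{0} + v_{3} = v_{2} ; sig = ⟨2 | 1⟩
  P={0,4}:  v_{0} + v_{4} = v_{6} ; sig = ⟨2 | 1⟩
  P={1,7}:  v_{1} + v_{7} = v_{2} ; sig = ⟨2 | 1⟩
  P={2,3}:  v_{2} + v_{3} = v_{1} ; sig = ⟨2 | 1⟩
  P={2,5}:  v_{2} + v_{5} = v_{3} ; sig = ⟨2 | 1⟩
  P={2,7}:  v_{2} + v_{7} = v_{0} ; sig = ⟨2 | 1⟩
  P={4,5}:  v_{4} + v_{5} = v_{2} ; sig = ⟨2 | 1⟩
  P={5,6}:  v_{5} + v_{6} = v_{4} ; sig = ⟨2 | 1⟩
  P={3,6}:  v_{3} + v_{6} = v_{2} + v_{4} ; sig = ⟨2 | 1 1⟩
  P={1,6}:  v_{1} + v_{6} = 2·v_{2} + v_{4} ; sig = ⟨2 | 1 2⟩
  P={0,1}:  v_{0} + v_{1} = 2·v_{2} ; sig = ⟨2 | 2⟩
  P={1,5}:  v_{1} + v_{5} = 2·v_{3} ; sig = ⟨2 | 2⟩
  P={2,6}:  v_{2} + v_{6} = 2·v_{4} ; sig = ⟨2 | 2⟩
  P={3,4}:  v_{3} + v_{4} = 2·v_{2} ; sig = ⟨2 | 2⟩
  P={4,7}:  v_{4} + v_{7} = 2·v_{0} ; sig = ⟨2 | 2⟩
  P={1,4}:  v_{1} + v_{4} = 3·v_{2} ; sig = ⟨2 | 3⟩
  P={6,7}:  v_{6} + v_{7} = 3·v_{0} ; sig = ⟨2 | 3⟩

Sorted signature multiset PRS(X):
{ ⟨2 | 0⟩ ×2,  ⟨2 | 1⟩ ×9,  ⟨2 | 1 1⟩,  ⟨2 | 1 2⟩,  ⟨2 | 2⟩ ×5,  ⟨2 | 3⟩ ×2 }


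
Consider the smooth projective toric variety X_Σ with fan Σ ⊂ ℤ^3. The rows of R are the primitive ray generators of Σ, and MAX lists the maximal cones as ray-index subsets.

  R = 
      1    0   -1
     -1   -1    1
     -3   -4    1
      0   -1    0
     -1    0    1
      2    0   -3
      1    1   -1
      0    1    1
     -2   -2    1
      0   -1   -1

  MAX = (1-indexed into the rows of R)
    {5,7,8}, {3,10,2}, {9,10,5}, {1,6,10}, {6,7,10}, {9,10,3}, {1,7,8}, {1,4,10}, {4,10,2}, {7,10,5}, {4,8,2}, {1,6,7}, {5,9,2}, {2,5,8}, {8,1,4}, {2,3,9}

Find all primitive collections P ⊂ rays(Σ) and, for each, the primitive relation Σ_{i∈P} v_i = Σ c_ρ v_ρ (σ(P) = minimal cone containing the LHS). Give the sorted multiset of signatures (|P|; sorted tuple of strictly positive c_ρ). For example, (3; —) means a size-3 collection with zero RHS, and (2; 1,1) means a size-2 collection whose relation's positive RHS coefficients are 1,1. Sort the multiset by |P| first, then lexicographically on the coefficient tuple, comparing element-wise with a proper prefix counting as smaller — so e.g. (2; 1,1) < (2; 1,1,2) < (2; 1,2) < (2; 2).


The 24 primitive collections of Σ (r=10, n=3):

  P = {1,5}:  v_{1} + v_{5} = 0  so sig = (2; —)
  P = {2,7}:  v_{2} + v_{7} = 0  so sig = (2; —)
  P = {8,10}:  v_{8} + v_{10} = 0  so sig = (2; —)
  P = {1,2}:  v_{1} + v_{2} = v_{4}  so sig = (2; 1)
  P = {4,5}:  v_{4} + v_{5} = v_{2}  so sig = (2; 1)
  P = {4,7}:  v_{4} + v_{7} = v_{1}  so sig = (2; 1)
  P = {1,9}:  v_{1} + v_{9} = v_{2} + v_{10}  so sig = (2; 1,1)
  P = {2,6}:  v_{2} + v_{6} = v_{1} + v_{10}  so sig = (2; 1,1)
  P = {3,7}:  v_{3} + v_{7} = v_{9} + v_{10}  so sig = (2; 1,1)
  P = {3,8}:  v_{3} + v_{8} = v_{2} + v_{9}  so sig = (2; 1,1)
  P = {5,6}:  v_{5} + v_{6} = v_{7} + v_{10}  so sig = (2; 1,1)
  P = {6,8}:  v_{6} + v_{8} = v_{1} + v_{7}  so sig = (2; 1,1)
  P = {7,9}:  v_{7} + v_{9} = v_{5} + v_{10}  so sig = (2; 1,1)
  P = {8,9}:  v_{8} + v_{9} = v_{2} + v_{5}  so sig = (2; 1,1)
  P = {4,6}:  v_{4} + v_{6} = 2·v_{1} + v_{10}  so sig = (2; 1,2)
  P = {4,9}:  v_{4} + v_{9} = 2·v_{2} + v_{10}  so sig = (2; 1,2)
  P = {3,6}:  v_{3} + v_{6} = v_{2} + 3·v_{10}  so sig = (2; 1,3)
  P = {3,5}:  v_{3} + v_{5} = 2·v_{9}  so sig = (2; 2)
  P = {6,9}:  v_{6} + v_{9} = 2·v_{10}  so sig = (2; 2)
  P = {1,3}:  v_{1} + v_{3} = 2·v_{2} + 2·v_{10}  so sig = (2; 2,2)
  P = {3,4}:  v_{3} + v_{4} = 3·v_{2} + 2·v_{10}  so sig = (2; 2,3)
  P = {1,7,10}:  v_{1} + v_{7} + v_{10} = v_{6}  so sig = (3; 1)
  P = {2,5,10}:  v_{2} + v_{5} + v_{10} = v_{9}  so sig = (3; 1)
  P = {2,9,10}:  v_{2} + v_{9} + v_{10} = v_{3}  so sig = (3; 1)

Signatures (|P|; sorted positive RHS coefficients), sorted:
    |P|=2: 21 collections, coeffs (), (), (), (1), (1), (1), (1,1), (1,1), (1,1), (1,1), (1,1), (1,1), (1,1), (1,1), (1,2), (1,2), (1,3), (2), (2), (2,2), (2,3)
    |P|=3: 3 collections, coeffs (1), (1), (1)


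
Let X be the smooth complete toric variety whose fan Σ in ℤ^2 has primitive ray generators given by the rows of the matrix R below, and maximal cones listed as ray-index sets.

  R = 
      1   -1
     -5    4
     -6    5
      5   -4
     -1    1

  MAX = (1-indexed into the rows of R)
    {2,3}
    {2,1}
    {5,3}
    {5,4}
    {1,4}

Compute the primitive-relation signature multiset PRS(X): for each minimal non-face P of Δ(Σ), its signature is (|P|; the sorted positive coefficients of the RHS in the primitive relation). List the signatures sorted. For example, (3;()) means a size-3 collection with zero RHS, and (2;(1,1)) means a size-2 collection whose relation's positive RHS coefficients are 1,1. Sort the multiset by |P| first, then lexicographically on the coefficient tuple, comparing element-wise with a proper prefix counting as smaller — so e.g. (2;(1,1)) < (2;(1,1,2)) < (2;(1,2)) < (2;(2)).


5 minimal non-faces of Δ(Σ) (on 5 rays):

  • {1,5}:  v_{1} + v_{5} = 0  ⇒ sig = (2;())
  • {2,4}:  v_{2} + v_{4} = 0  ⇒ sig = (2;())
  • {1,3}:  v_{1} + v_{3} = v_{2}  ⇒ sig = (2;(1))
  • {2,5}:  v_{2} + v_{5} = v_{3}  ⇒ sig = (2;(1))
  • {3,4}:  v_{3} + v_{4} = v_{5}  ⇒ sig = (2;(1))

Signatures (|P|; sorted positive RHS coefficients), sorted:
[(2;()), (2;()), (2;(1)), (2;(1)), (2;(1))]


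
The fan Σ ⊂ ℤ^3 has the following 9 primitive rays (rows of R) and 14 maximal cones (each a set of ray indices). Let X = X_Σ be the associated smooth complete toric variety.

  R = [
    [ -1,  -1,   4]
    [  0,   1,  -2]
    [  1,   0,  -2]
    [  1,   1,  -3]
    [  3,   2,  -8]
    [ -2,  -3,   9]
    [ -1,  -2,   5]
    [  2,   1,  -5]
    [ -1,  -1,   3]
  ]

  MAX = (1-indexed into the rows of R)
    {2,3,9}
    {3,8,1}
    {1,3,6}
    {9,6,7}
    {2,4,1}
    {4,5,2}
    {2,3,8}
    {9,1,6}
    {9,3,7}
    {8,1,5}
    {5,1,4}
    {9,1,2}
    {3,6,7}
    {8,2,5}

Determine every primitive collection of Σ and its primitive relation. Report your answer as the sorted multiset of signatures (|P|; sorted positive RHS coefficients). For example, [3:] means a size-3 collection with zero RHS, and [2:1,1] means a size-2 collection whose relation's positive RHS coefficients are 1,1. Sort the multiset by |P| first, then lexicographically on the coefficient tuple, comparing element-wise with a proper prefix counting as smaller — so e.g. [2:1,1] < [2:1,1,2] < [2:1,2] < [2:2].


Δ(Σ) — 9 vertices, 20 min non-faces:

  P = {4,9}:  v_{4} + v_{9} = 0 — sig = [2:]
  P = {1,7}:  v_{1} + v_{7} = v_{6} — sig = [2:1]
  P = {2,7}:  v_{2} + v_{7} = v_{9} — sig = [2:1]
  P = {3,4}:  v_{3} + v_{4} = v_{8} — sig = [2:1]
  P = {4,8}:  v_{4} + v_{8} = v_{5} — sig = [2:1]
  P = {5,9}:  v_{5} + v_{9} = v_{8} — sig = [2:1]
  P = {8,9}:  v_{8} + v_{9} = v_{3} — sig = [2:1]
  P = {2,6}:  v_{2} + v_{6} = v_{1} + v_{9} — sig = [2:1,1]
  P = {4,7}:  v_{4} + v_{7} = v_{1} + v_{3} — sig = [2:1,1]
  P = {5,7}:  v_{5} + v_{7} = v_{1} + v_{3} + v_{8} — sig = [2:1,1,1]
  P = {5,6}:  v_{5} + v_{6} = 2·v_{1} + v_{3} + v_{8} — sig = [2:1,1,2]
  P = {4,6}:  v_{4} + v_{6} = 2·v_{1} + v_{3} — sig = [2:1,2]
  P = {7,8}:  v_{7} + v_{8} = v_{1} + 2·v_{3} — sig = [2:1,2]
  P = {3,5}:  v_{3} + v_{5} = 2·v_{8} — sig = [2:2]
  P = {6,8}:  v_{6} + v_{8} = 2·v_{1} + 2·v_{3} — sig = [2:2,2]
  P = {1,2,3}:  v_{1} + v_{2} + v_{3} = 0 — sig = [3:]
  P = {1,2,8}:  v_{1} + v_{2} + v_{8} = v_{4} — sig = [3:1]
  P = {1,3,9}:  v_{1} + v_{3} + v_{9} = v_{7} — sig = [3:1]
  P = {1,2,5}:  v_{1} + v_{2} + v_{5} = 2·v_{4} — sig = [3:2]
  P = {3,6,9}:  v_{3} + v_{6} + v_{9} = 2·v_{7} — sig = [3:2]

so the primitive-relation signature multiset is
{ [2:],  [2:1] ×6,  [2:1,1] ×2,  [2:1,1,1],  [2:1,1,2],  [2:1,2] ×2,  [2:2],  [2:2,2],  [3:],  [3:1] ×2,  [3:2] ×2 }


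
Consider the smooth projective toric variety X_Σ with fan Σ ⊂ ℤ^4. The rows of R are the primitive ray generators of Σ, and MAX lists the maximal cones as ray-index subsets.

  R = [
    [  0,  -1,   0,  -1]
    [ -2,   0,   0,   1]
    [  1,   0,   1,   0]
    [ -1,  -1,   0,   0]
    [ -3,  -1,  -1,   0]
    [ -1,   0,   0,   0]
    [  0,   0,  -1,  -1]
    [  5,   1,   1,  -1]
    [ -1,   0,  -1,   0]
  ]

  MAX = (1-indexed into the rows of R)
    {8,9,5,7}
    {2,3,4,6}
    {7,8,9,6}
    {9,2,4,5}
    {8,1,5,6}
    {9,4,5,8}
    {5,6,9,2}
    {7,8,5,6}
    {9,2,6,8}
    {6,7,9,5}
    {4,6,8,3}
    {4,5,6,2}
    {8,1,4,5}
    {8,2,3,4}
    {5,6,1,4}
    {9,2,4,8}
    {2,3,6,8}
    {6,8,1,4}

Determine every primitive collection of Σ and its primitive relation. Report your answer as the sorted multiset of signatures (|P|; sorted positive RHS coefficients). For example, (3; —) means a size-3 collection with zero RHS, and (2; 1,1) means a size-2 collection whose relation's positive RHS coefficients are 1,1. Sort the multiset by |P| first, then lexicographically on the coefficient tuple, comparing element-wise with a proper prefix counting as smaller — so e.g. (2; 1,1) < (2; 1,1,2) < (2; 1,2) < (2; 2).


14 collections generate NE(X_Σ); each relation:

  P={3,9}:  v_{3} + v_{9} = 0  →  sig = (2; —)
  P={1,2}:  v_{1} + v_{2} = v_{4} + v_{6}  →  sig = (2; 1,1)
  P={2,7}:  v_{2} + v_{7} = v_{6} + v_{9}  →  sig = (2; 1,1)
  P={3,5}:  v_{3} + v_{5} = v_{4} + v_{6}  →  sig = (2; 1,1)
  P={3,7}:  v_{3} + v_{7} = v_{5} + v_{6} + v_{8}  →  sig = (2; 1,1,1)
  P={1,9}:  v_{1} + v_{9} = 2·v_{5} + v_{8}  →  sig = (2; 1,2)
  P={4,7}:  v_{4} + v_{7} = 2·v_{5} + v_{8}  →  sig = (2; 1,2)
  P={1,3}:  v_{1} + v_{3} = 2·v_{4} + 2·v_{6} + v_{8}  →  sig = (2; 1,2,2)
  P={1,7}:  v_{1} + v_{7} = 3·v_{5} + v_{6} + 2·v_{8}  →  sig = (2; 1,2,3)
  P={2,5,8}:  v_{2} + v_{5} + v_{8} = 0  →  sig = (3; —)
  P={4,6,9}:  v_{4} + v_{6} + v_{9} = v_{5}  →  sig = (3; 1)
  P={2,4,6,8}:  v_{2} + v_{4} + v_{6} + v_{8} = v_{3}  →  sig = (4; 1)
  P={4,5,6,8}:  v_{4} + v_{5} + v_{6} + v_{8} = v_{1}  →  sig = (4; 1)
  P={5,6,8,9}:  v_{5} + v_{6} + v_{8} + v_{9} = v_{7}  →  sig = (4; 1)

so the primitive-relation signature multiset is
    |P|=2: 9 collections, coeffs (), (1,1), (1,1), (1,1), (1,1,1), (1,2), (1,2), (1,2,2), (1,2,3)
    |P|=3: 2 collections, coeffs (), (1)
    |P|=4: 3 collections, coeffs (1), (1), (1)


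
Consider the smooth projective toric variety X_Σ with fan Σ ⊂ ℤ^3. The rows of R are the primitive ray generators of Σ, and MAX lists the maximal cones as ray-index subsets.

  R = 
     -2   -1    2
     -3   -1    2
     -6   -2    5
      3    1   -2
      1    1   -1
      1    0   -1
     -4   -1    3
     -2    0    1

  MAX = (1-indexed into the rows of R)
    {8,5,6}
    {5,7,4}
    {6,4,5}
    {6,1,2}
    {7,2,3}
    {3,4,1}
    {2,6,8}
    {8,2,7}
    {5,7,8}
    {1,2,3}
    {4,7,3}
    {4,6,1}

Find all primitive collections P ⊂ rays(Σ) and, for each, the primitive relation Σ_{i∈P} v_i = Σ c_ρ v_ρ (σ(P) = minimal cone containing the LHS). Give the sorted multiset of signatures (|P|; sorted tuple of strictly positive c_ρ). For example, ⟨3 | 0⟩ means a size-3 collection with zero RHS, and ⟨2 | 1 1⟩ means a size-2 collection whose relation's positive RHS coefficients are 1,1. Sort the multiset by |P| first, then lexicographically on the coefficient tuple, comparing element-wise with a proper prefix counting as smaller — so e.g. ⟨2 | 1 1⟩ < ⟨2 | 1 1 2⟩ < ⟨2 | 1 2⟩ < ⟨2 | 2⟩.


10 minimal non-faces of Δ(Σ) (on 8 rays):

  P = {2,4}:  v_{2} + v_{4} = 0  →  sig = ⟨2 | 0⟩
  P = {1,7}:  v_{1} + v_{7} = v_{3}  →  sig = ⟨2 | 1⟩
  P = {1,8}:  v_{1} + v_{8} = v_{7}  →  sig = ⟨2 | 1⟩
  P = {2,5}:  v_{2} + v_{5} = v_{8}  →  sig = ⟨2 | 1⟩
  P = {4,8}:  v_{4} + v_{8} = v_{5}  →  sig = ⟨2 | 1⟩
  P = {6,7}:  v_{6} + v_{7} = v_{2}  →  sig = ⟨2 | 1⟩
  P = {1,5}:  v_{1} + v_{5} = v_{4} + v_{7}  →  sig = ⟨2 | 1 1⟩
  P = {3,6}:  v_{3} + v_{6} = v_{1} + v_{2}  →  sig = ⟨2 | 1 1⟩
  P = {3,5}:  v_{3} + v_{5} = v_{4} + 2·v_{7}  →  sig = ⟨2 | 1 2⟩
  P = {3,8}:  v_{3} + v_{8} = 2·v_{7}  →  sig = ⟨2 | 2⟩

Sorted signature multiset PRS(X):
[⟨2 | 0⟩, ⟨2 | 1⟩, ⟨2 | 1⟩, ⟨2 | 1⟩, ⟨2 | 1⟩, ⟨2 | 1⟩, ⟨2 | 1 1⟩, ⟨2 | 1 1⟩, ⟨2 | 1 2⟩, ⟨2 | 2⟩]


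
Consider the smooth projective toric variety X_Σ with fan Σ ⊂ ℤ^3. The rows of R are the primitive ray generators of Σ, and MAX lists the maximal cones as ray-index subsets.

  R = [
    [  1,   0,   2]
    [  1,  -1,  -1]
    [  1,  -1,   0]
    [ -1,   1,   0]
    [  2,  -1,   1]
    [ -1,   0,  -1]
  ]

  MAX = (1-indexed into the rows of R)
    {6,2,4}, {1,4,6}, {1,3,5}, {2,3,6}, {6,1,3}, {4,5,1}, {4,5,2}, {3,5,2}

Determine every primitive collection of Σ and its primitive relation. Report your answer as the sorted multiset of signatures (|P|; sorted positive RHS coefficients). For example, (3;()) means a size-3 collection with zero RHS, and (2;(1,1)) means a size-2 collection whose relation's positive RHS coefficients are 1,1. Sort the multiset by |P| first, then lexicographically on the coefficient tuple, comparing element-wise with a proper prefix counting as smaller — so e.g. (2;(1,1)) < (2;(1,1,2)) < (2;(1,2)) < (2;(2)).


|primitive collections| = 3. Relations:

  P={3,4}:  v_{3} + v_{4} = 0  so sig = (2;())
  P={1,2}:  v_{1} + v_{2} = v_{5}  so sig = (2;(1))
  P={5,6}:  v_{5} + v_{6} = v_{3}  so sig = (2;(1))

so the primitive-relation signature multiset is
[(2;()), (2;(1)), (2;(1))]
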